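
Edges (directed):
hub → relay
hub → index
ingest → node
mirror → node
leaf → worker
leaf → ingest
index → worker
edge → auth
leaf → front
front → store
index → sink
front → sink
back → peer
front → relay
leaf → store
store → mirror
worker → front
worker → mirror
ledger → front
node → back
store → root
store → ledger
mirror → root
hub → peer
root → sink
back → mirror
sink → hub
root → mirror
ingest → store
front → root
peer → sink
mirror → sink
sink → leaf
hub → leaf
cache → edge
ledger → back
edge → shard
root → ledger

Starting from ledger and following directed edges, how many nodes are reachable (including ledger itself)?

15

BFS from ledger visits: ledger, back, front, mirror, peer, relay, root, sink, store, node, hub, leaf, index, ingest, worker
Reachable nodes: 15 of 19 total.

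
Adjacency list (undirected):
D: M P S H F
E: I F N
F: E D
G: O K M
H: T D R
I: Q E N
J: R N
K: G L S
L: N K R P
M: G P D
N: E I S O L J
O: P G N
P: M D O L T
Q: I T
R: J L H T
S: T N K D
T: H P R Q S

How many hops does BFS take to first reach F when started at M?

Level 0: M
Level 1: D, G, P
Level 2: F, H, K, L, O, S, T
Level 3: E, N, Q, R
Level 4: I, J
F first appears at level 2.

2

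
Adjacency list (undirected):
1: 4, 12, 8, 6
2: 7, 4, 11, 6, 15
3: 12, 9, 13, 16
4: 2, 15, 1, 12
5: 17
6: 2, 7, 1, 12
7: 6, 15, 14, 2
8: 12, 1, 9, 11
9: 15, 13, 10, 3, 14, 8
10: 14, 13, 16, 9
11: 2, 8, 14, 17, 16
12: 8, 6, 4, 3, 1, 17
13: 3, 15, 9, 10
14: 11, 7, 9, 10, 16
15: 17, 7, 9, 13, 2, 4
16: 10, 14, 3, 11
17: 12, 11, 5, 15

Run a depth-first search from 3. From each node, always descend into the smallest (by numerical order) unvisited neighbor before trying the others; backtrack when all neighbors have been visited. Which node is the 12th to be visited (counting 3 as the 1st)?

15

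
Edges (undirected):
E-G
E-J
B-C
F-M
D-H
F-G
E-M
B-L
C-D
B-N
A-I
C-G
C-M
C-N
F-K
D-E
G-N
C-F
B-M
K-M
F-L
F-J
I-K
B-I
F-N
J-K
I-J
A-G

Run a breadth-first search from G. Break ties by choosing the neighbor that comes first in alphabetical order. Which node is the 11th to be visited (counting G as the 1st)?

Visit G; enqueue A, C, E, F, N → queue [A, C, E, F, N]
Visit A; enqueue I → queue [C, E, F, N, I]
Visit C; enqueue B, D, M → queue [E, F, N, I, B, D, M]
Visit E; enqueue J → queue [F, N, I, B, D, M, J]
Visit F; enqueue K, L → queue [N, I, B, D, M, J, K, L]
Visit N → queue [I, B, D, M, J, K, L]
Visit I → queue [B, D, M, J, K, L]
Visit B → queue [D, M, J, K, L]
Visit D; enqueue H → queue [M, J, K, L, H]
Visit M → queue [J, K, L, H]
Visit J → queue [K, L, H]
Visit K → queue [L, H]
Visit L → queue [H]
Visit H → queue []

Visit order: G, A, C, E, F, N, I, B, D, M, J, K, L, H

J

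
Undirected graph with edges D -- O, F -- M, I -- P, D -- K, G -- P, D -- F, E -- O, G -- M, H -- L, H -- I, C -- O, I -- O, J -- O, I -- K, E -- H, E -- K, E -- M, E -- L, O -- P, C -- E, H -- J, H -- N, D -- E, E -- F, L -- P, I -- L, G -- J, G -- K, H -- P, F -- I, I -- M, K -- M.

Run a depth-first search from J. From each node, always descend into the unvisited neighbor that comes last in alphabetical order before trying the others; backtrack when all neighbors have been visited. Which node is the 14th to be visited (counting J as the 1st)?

C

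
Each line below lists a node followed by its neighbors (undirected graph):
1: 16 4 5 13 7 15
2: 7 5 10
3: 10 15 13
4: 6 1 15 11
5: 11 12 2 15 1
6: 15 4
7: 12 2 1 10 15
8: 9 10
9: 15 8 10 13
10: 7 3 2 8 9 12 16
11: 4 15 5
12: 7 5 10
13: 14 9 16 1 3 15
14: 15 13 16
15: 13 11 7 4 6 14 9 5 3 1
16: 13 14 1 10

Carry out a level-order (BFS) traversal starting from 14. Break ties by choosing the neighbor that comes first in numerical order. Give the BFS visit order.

Visit 14; enqueue 13, 15, 16 → queue [13, 15, 16]
Visit 13; enqueue 1, 3, 9 → queue [15, 16, 1, 3, 9]
Visit 15; enqueue 4, 5, 6, 7, 11 → queue [16, 1, 3, 9, 4, 5, 6, 7, 11]
Visit 16; enqueue 10 → queue [1, 3, 9, 4, 5, 6, 7, 11, 10]
Visit 1 → queue [3, 9, 4, 5, 6, 7, 11, 10]
Visit 3 → queue [9, 4, 5, 6, 7, 11, 10]
Visit 9; enqueue 8 → queue [4, 5, 6, 7, 11, 10, 8]
Visit 4 → queue [5, 6, 7, 11, 10, 8]
Visit 5; enqueue 2, 12 → queue [6, 7, 11, 10, 8, 2, 12]
Visit 6 → queue [7, 11, 10, 8, 2, 12]
Visit 7 → queue [11, 10, 8, 2, 12]
Visit 11 → queue [10, 8, 2, 12]
Visit 10 → queue [8, 2, 12]
Visit 8 → queue [2, 12]
Visit 2 → queue [12]
Visit 12 → queue []

14, 13, 15, 16, 1, 3, 9, 4, 5, 6, 7, 11, 10, 8, 2, 12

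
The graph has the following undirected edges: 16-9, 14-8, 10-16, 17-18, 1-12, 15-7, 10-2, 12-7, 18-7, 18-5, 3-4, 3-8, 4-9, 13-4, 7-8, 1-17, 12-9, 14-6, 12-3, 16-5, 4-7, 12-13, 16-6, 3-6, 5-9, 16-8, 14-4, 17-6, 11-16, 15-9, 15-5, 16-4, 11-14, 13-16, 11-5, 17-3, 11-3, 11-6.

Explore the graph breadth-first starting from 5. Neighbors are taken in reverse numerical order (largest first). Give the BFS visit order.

5 18 16 15 11 9 17 7 13 10 8 6 4 14 3 12 1 2

Visit 5; enqueue 18, 16, 15, 11, 9 → queue [18, 16, 15, 11, 9]
Visit 18; enqueue 17, 7 → queue [16, 15, 11, 9, 17, 7]
Visit 16; enqueue 13, 10, 8, 6, 4 → queue [15, 11, 9, 17, 7, 13, 10, 8, 6, 4]
Visit 15 → queue [11, 9, 17, 7, 13, 10, 8, 6, 4]
Visit 11; enqueue 14, 3 → queue [9, 17, 7, 13, 10, 8, 6, 4, 14, 3]
Visit 9; enqueue 12 → queue [17, 7, 13, 10, 8, 6, 4, 14, 3, 12]
Visit 17; enqueue 1 → queue [7, 13, 10, 8, 6, 4, 14, 3, 12, 1]
Visit 7 → queue [13, 10, 8, 6, 4, 14, 3, 12, 1]
Visit 13 → queue [10, 8, 6, 4, 14, 3, 12, 1]
Visit 10; enqueue 2 → queue [8, 6, 4, 14, 3, 12, 1, 2]
Visit 8 → queue [6, 4, 14, 3, 12, 1, 2]
Visit 6 → queue [4, 14, 3, 12, 1, 2]
Visit 4 → queue [14, 3, 12, 1, 2]
Visit 14 → queue [3, 12, 1, 2]
Visit 3 → queue [12, 1, 2]
Visit 12 → queue [1, 2]
Visit 1 → queue [2]
Visit 2 → queue []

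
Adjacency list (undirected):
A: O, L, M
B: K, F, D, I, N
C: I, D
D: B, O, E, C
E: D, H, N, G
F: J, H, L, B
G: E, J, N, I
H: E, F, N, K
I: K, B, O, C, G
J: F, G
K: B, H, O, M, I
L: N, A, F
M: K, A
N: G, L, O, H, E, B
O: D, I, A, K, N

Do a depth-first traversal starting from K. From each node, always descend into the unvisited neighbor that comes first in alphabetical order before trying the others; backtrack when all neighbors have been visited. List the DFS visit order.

Visit K
K → B
B → D
D → C
C → I
I → G
G → E
E → H
H → F
F → J
F → L
L → A
A → M
A → O
O → N

K B D C I G E H F J L A M O N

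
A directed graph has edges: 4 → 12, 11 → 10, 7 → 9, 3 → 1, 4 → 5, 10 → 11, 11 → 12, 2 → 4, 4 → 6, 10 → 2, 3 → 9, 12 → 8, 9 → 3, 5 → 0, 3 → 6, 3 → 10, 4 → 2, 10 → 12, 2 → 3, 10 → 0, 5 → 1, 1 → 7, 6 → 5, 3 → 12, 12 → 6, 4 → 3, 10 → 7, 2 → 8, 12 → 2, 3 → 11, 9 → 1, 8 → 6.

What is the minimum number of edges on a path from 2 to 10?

Level 0: 2
Level 1: 3, 4, 8
Level 2: 1, 5, 6, 9, 10, 11, 12
Level 3: 0, 7
10 first appears at level 2.

2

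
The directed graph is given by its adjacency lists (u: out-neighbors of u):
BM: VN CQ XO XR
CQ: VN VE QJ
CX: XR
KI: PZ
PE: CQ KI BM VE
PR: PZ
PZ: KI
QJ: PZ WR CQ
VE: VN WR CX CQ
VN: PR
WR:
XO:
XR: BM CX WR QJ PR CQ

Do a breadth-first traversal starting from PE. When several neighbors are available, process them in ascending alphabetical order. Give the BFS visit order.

Visit PE; enqueue BM, CQ, KI, VE → queue [BM, CQ, KI, VE]
Visit BM; enqueue VN, XO, XR → queue [CQ, KI, VE, VN, XO, XR]
Visit CQ; enqueue QJ → queue [KI, VE, VN, XO, XR, QJ]
Visit KI; enqueue PZ → queue [VE, VN, XO, XR, QJ, PZ]
Visit VE; enqueue CX, WR → queue [VN, XO, XR, QJ, PZ, CX, WR]
Visit VN; enqueue PR → queue [XO, XR, QJ, PZ, CX, WR, PR]
Visit XO → queue [XR, QJ, PZ, CX, WR, PR]
Visit XR → queue [QJ, PZ, CX, WR, PR]
Visit QJ → queue [PZ, CX, WR, PR]
Visit PZ → queue [CX, WR, PR]
Visit CX → queue [WR, PR]
Visit WR → queue [PR]
Visit PR → queue []

PE, BM, CQ, KI, VE, VN, XO, XR, QJ, PZ, CX, WR, PR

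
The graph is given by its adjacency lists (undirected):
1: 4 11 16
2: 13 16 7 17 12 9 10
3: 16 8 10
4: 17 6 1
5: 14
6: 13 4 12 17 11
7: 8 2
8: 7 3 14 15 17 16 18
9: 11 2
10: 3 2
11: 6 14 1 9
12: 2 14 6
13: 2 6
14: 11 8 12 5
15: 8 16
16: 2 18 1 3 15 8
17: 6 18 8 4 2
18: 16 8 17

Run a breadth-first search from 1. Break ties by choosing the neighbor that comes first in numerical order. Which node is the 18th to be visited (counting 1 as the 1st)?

10

Visit 1; enqueue 4, 11, 16 → queue [4, 11, 16]
Visit 4; enqueue 6, 17 → queue [11, 16, 6, 17]
Visit 11; enqueue 9, 14 → queue [16, 6, 17, 9, 14]
Visit 16; enqueue 2, 3, 8, 15, 18 → queue [6, 17, 9, 14, 2, 3, 8, 15, 18]
Visit 6; enqueue 12, 13 → queue [17, 9, 14, 2, 3, 8, 15, 18, 12, 13]
Visit 17 → queue [9, 14, 2, 3, 8, 15, 18, 12, 13]
Visit 9 → queue [14, 2, 3, 8, 15, 18, 12, 13]
Visit 14; enqueue 5 → queue [2, 3, 8, 15, 18, 12, 13, 5]
Visit 2; enqueue 7, 10 → queue [3, 8, 15, 18, 12, 13, 5, 7, 10]
Visit 3 → queue [8, 15, 18, 12, 13, 5, 7, 10]
Visit 8 → queue [15, 18, 12, 13, 5, 7, 10]
Visit 15 → queue [18, 12, 13, 5, 7, 10]
Visit 18 → queue [12, 13, 5, 7, 10]
Visit 12 → queue [13, 5, 7, 10]
Visit 13 → queue [5, 7, 10]
Visit 5 → queue [7, 10]
Visit 7 → queue [10]
Visit 10 → queue []

Visit order: 1, 4, 11, 16, 6, 17, 9, 14, 2, 3, 8, 15, 18, 12, 13, 5, 7, 10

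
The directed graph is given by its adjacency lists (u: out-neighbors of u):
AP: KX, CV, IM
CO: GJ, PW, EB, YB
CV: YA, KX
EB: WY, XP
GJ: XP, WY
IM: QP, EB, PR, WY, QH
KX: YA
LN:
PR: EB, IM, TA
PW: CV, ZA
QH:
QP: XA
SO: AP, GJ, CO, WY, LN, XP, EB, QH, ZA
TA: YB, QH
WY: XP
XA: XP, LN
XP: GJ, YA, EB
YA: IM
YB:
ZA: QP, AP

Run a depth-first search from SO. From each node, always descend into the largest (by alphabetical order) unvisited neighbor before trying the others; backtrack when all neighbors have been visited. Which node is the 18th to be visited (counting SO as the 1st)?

CV

Visit SO
SO → ZA
ZA → QP
QP → XA
XA → XP
XP → YA
YA → IM
IM → WY
IM → QH
IM → PR
PR → TA
TA → YB
PR → EB
XP → GJ
XA → LN
ZA → AP
AP → KX
AP → CV
SO → CO
CO → PW

Visit order: SO, ZA, QP, XA, XP, YA, IM, WY, QH, PR, TA, YB, EB, GJ, LN, AP, KX, CV, CO, PW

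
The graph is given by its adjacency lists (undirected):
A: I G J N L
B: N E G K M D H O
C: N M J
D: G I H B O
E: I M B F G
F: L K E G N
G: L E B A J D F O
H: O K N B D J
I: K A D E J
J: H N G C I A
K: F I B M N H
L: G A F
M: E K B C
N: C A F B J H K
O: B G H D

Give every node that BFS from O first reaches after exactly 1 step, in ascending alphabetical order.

Level 0: O
Level 1: B, D, G, H
Level 2: A, E, F, I, J, K, L, M, N
Level 3: C

B, D, G, H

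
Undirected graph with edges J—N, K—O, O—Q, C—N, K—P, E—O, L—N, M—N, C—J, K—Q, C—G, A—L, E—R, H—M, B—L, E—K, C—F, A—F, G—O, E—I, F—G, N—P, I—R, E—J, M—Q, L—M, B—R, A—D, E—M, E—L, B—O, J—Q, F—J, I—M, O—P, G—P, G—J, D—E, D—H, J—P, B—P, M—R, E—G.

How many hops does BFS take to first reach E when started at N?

Level 0: N
Level 1: C, J, L, M, P
Level 2: A, B, E, F, G, H, I, K, O, Q, R
Level 3: D
E first appears at level 2.

2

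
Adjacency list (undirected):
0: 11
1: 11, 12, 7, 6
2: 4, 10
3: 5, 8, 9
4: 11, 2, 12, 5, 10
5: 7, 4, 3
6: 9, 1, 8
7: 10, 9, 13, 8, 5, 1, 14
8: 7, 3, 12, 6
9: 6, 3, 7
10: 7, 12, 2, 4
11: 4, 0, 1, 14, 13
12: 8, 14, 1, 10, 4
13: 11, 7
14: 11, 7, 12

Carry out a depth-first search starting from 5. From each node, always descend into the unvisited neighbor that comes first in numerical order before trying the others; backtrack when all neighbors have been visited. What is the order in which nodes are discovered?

Visit 5
5 → 3
3 → 8
8 → 6
6 → 1
1 → 7
7 → 9
7 → 10
10 → 2
2 → 4
4 → 11
11 → 0
11 → 13
11 → 14
14 → 12

5 -> 3 -> 8 -> 6 -> 1 -> 7 -> 9 -> 10 -> 2 -> 4 -> 11 -> 0 -> 13 -> 14 -> 12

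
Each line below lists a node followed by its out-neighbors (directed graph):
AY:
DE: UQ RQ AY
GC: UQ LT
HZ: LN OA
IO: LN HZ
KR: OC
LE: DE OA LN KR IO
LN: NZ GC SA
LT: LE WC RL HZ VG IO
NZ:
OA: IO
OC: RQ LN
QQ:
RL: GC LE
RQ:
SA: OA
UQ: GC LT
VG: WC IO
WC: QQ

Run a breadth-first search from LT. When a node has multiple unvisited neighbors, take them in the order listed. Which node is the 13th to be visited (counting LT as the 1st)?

GC

Visit LT; enqueue LE, WC, RL, HZ, VG, IO → queue [LE, WC, RL, HZ, VG, IO]
Visit LE; enqueue DE, OA, LN, KR → queue [WC, RL, HZ, VG, IO, DE, OA, LN, KR]
Visit WC; enqueue QQ → queue [RL, HZ, VG, IO, DE, OA, LN, KR, QQ]
Visit RL; enqueue GC → queue [HZ, VG, IO, DE, OA, LN, KR, QQ, GC]
Visit HZ → queue [VG, IO, DE, OA, LN, KR, QQ, GC]
Visit VG → queue [IO, DE, OA, LN, KR, QQ, GC]
Visit IO → queue [DE, OA, LN, KR, QQ, GC]
Visit DE; enqueue UQ, RQ, AY → queue [OA, LN, KR, QQ, GC, UQ, RQ, AY]
Visit OA → queue [LN, KR, QQ, GC, UQ, RQ, AY]
Visit LN; enqueue NZ, SA → queue [KR, QQ, GC, UQ, RQ, AY, NZ, SA]
Visit KR; enqueue OC → queue [QQ, GC, UQ, RQ, AY, NZ, SA, OC]
Visit QQ → queue [GC, UQ, RQ, AY, NZ, SA, OC]
Visit GC → queue [UQ, RQ, AY, NZ, SA, OC]
Visit UQ → queue [RQ, AY, NZ, SA, OC]
Visit RQ → queue [AY, NZ, SA, OC]
Visit AY → queue [NZ, SA, OC]
Visit NZ → queue [SA, OC]
Visit SA → queue [OC]
Visit OC → queue []

Visit order: LT, LE, WC, RL, HZ, VG, IO, DE, OA, LN, KR, QQ, GC, UQ, RQ, AY, NZ, SA, OC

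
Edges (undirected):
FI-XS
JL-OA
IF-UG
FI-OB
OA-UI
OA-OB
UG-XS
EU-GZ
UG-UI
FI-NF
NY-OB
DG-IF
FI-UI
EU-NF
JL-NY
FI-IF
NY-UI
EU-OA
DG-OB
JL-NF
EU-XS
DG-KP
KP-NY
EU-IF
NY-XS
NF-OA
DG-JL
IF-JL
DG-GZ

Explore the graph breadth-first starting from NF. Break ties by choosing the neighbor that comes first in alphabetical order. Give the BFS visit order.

NF, EU, FI, JL, OA, GZ, IF, XS, OB, UI, DG, NY, UG, KP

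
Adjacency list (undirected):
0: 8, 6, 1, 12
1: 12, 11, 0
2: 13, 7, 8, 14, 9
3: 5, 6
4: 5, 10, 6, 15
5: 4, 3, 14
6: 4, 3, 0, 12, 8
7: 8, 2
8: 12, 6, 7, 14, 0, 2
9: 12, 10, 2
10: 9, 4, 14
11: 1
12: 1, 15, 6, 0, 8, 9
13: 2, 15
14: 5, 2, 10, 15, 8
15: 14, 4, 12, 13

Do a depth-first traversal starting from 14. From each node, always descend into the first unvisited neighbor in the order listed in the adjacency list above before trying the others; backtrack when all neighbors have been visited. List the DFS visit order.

Visit 14
14 → 5
5 → 4
4 → 10
10 → 9
9 → 12
12 → 1
1 → 11
1 → 0
0 → 8
8 → 6
6 → 3
8 → 7
7 → 2
2 → 13
13 → 15

14 5 4 10 9 12 1 11 0 8 6 3 7 2 13 15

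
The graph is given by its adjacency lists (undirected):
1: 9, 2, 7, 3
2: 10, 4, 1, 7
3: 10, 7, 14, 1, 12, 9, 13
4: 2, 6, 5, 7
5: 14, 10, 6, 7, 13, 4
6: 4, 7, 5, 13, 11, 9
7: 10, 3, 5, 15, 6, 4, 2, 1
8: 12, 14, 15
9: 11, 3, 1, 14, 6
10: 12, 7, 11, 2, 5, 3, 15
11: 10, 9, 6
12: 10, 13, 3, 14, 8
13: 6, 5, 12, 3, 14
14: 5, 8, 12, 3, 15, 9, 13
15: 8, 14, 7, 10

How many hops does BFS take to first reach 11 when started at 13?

2

Level 0: 13
Level 1: 3, 5, 6, 12, 14
Level 2: 1, 4, 7, 8, 9, 10, 11, 15
Level 3: 2
11 first appears at level 2.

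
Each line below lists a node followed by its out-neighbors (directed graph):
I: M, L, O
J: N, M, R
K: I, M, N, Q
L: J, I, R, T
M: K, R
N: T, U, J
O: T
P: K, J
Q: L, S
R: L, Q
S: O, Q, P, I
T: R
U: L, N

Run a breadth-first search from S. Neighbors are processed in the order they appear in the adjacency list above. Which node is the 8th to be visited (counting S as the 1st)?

K

Visit S; enqueue O, Q, P, I → queue [O, Q, P, I]
Visit O; enqueue T → queue [Q, P, I, T]
Visit Q; enqueue L → queue [P, I, T, L]
Visit P; enqueue K, J → queue [I, T, L, K, J]
Visit I; enqueue M → queue [T, L, K, J, M]
Visit T; enqueue R → queue [L, K, J, M, R]
Visit L → queue [K, J, M, R]
Visit K; enqueue N → queue [J, M, R, N]
Visit J → queue [M, R, N]
Visit M → queue [R, N]
Visit R → queue [N]
Visit N; enqueue U → queue [U]
Visit U → queue []

Visit order: S, O, Q, P, I, T, L, K, J, M, R, N, U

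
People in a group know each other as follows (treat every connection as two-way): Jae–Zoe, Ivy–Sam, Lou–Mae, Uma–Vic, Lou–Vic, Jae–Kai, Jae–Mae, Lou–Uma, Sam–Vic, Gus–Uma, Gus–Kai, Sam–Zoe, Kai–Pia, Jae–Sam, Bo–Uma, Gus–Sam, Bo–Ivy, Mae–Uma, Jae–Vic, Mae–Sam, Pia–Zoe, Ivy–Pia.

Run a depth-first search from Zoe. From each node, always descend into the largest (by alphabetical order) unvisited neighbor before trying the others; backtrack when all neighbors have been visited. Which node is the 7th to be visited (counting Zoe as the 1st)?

Visit Zoe
Zoe → Sam
Sam → Vic
Vic → Uma
Uma → Mae
Mae → Lou
Mae → Jae
Jae → Kai
Kai → Pia
Pia → Ivy
Ivy → Bo
Kai → Gus

Visit order: Zoe, Sam, Vic, Uma, Mae, Lou, Jae, Kai, Pia, Ivy, Bo, Gus

Jae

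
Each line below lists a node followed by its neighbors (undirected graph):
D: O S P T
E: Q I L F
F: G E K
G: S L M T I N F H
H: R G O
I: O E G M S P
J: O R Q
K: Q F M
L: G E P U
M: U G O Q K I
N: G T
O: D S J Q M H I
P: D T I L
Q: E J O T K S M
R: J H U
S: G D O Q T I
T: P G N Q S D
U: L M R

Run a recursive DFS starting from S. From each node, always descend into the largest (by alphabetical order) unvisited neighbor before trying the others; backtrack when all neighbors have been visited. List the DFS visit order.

Visit S
S → T
T → Q
Q → O
O → M
M → U
U → R
R → J
R → H
H → G
G → N
G → L
L → P
P → I
I → E
E → F
F → K
P → D

S T Q O M U R J H G N L P I E F K D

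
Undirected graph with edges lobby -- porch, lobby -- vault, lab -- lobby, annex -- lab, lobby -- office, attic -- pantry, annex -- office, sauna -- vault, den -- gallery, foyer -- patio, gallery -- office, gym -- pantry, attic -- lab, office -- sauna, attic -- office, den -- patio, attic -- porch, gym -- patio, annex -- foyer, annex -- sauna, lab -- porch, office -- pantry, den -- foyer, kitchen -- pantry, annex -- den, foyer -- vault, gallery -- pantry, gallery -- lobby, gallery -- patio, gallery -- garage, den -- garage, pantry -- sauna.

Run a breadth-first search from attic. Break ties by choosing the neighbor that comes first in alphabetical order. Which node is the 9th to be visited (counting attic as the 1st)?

sauna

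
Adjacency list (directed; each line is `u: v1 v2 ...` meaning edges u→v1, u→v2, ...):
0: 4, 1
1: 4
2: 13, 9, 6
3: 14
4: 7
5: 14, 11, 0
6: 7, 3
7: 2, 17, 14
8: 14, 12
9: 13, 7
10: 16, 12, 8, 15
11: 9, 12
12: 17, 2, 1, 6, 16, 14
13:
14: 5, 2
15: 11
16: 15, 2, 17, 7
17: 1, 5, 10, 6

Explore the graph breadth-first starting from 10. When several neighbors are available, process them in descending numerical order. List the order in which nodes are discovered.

10, 16, 15, 12, 8, 17, 7, 2, 11, 14, 6, 1, 5, 13, 9, 3, 4, 0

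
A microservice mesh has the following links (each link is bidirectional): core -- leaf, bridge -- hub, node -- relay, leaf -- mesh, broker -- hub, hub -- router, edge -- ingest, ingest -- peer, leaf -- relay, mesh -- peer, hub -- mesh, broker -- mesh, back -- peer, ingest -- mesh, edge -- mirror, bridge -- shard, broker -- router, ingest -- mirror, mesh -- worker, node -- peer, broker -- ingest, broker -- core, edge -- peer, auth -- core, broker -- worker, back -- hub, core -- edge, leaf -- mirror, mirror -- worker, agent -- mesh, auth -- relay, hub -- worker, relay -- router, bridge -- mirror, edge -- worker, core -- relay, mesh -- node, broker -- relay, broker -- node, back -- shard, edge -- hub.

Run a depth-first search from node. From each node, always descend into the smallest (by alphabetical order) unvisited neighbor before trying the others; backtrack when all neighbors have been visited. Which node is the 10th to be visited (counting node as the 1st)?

Visit node
node → broker
broker → core
core → auth
auth → relay
relay → leaf
leaf → mesh
mesh → agent
mesh → hub
hub → back
back → peer
peer → edge
edge → ingest
ingest → mirror
mirror → bridge
bridge → shard
mirror → worker
hub → router

Visit order: node, broker, core, auth, relay, leaf, mesh, agent, hub, back, peer, edge, ingest, mirror, bridge, shard, worker, router

back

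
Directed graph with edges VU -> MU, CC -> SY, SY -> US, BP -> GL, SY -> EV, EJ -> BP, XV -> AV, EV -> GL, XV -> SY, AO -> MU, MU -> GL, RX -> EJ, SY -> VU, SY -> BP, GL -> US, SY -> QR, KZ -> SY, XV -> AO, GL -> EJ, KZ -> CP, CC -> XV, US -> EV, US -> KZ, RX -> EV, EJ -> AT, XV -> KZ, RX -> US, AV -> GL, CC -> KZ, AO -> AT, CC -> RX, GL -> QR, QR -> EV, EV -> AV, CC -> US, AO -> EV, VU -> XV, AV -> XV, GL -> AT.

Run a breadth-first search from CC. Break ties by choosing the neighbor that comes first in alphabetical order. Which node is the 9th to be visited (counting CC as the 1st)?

EV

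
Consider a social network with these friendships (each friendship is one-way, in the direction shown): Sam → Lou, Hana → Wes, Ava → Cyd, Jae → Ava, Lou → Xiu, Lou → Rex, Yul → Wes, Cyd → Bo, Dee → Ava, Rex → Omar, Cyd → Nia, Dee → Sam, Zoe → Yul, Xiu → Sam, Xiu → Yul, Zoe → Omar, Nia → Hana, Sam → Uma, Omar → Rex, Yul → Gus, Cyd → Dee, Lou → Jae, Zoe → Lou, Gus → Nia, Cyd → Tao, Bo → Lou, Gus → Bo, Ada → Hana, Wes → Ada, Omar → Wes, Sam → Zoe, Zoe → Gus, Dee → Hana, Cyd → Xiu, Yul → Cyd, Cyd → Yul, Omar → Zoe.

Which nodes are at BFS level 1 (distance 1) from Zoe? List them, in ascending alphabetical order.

Gus, Lou, Omar, Yul

Level 0: Zoe
Level 1: Gus, Lou, Omar, Yul
Level 2: Bo, Cyd, Jae, Nia, Rex, Wes, Xiu
Level 3: Ada, Ava, Dee, Hana, Sam, Tao
Level 4: Uma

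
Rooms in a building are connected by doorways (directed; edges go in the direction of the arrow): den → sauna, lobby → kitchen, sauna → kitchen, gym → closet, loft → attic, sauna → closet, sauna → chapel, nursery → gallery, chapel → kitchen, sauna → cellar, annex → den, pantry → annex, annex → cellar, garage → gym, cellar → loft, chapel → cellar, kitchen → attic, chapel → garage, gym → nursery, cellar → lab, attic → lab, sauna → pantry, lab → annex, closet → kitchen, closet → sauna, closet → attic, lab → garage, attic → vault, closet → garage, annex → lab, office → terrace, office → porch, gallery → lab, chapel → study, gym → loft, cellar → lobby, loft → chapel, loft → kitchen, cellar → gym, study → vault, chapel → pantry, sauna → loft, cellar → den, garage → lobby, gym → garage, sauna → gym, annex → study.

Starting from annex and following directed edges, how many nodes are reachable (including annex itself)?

18

BFS from annex visits: annex, cellar, den, lab, study, gym, lobby, loft, sauna, garage, vault, closet, nursery, kitchen, attic, chapel, pantry, gallery
Reachable nodes: 18 of 21 total.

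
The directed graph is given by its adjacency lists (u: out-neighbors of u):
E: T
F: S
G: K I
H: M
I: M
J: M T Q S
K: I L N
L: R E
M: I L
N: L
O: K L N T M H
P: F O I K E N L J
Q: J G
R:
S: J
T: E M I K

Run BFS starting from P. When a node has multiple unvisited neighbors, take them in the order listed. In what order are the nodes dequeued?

Visit P; enqueue F, O, I, K, E, N, L, J → queue [F, O, I, K, E, N, L, J]
Visit F; enqueue S → queue [O, I, K, E, N, L, J, S]
Visit O; enqueue T, M, H → queue [I, K, E, N, L, J, S, T, M, H]
Visit I → queue [K, E, N, L, J, S, T, M, H]
Visit K → queue [E, N, L, J, S, T, M, H]
Visit E → queue [N, L, J, S, T, M, H]
Visit N → queue [L, J, S, T, M, H]
Visit L; enqueue R → queue [J, S, T, M, H, R]
Visit J; enqueue Q → queue [S, T, M, H, R, Q]
Visit S → queue [T, M, H, R, Q]
Visit T → queue [M, H, R, Q]
Visit M → queue [H, R, Q]
Visit H → queue [R, Q]
Visit R → queue [Q]
Visit Q; enqueue G → queue [G]
Visit G → queue []

P, F, O, I, K, E, N, L, J, S, T, M, H, R, Q, G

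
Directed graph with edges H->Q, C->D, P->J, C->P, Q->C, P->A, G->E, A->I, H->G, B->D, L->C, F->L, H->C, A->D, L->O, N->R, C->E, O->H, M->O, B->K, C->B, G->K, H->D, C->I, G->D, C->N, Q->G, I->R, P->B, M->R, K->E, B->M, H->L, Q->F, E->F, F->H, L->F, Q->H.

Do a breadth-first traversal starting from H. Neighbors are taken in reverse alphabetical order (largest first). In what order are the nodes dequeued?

H Q L G D C F O K E P N I B J A R M

Visit H; enqueue Q, L, G, D, C → queue [Q, L, G, D, C]
Visit Q; enqueue F → queue [L, G, D, C, F]
Visit L; enqueue O → queue [G, D, C, F, O]
Visit G; enqueue K, E → queue [D, C, F, O, K, E]
Visit D → queue [C, F, O, K, E]
Visit C; enqueue P, N, I, B → queue [F, O, K, E, P, N, I, B]
Visit F → queue [O, K, E, P, N, I, B]
Visit O → queue [K, E, P, N, I, B]
Visit K → queue [E, P, N, I, B]
Visit E → queue [P, N, I, B]
Visit P; enqueue J, A → queue [N, I, B, J, A]
Visit N; enqueue R → queue [I, B, J, A, R]
Visit I → queue [B, J, A, R]
Visit B; enqueue M → queue [J, A, R, M]
Visit J → queue [A, R, M]
Visit A → queue [R, M]
Visit R → queue [M]
Visit M → queue []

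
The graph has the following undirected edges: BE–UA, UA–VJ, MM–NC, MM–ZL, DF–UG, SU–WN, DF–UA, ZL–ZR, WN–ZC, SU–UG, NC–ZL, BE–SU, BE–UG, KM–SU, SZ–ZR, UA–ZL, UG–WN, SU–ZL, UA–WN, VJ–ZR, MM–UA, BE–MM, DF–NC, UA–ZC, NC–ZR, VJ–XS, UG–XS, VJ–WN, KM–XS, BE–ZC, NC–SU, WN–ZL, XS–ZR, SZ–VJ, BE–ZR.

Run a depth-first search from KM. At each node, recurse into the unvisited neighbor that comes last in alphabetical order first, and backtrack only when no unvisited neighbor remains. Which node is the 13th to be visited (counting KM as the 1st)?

UG

Visit KM
KM → XS
XS → ZR
ZR → ZL
ZL → WN
WN → ZC
ZC → UA
UA → VJ
VJ → SZ
UA → MM
MM → NC
NC → SU
SU → UG
UG → DF
UG → BE

Visit order: KM, XS, ZR, ZL, WN, ZC, UA, VJ, SZ, MM, NC, SU, UG, DF, BE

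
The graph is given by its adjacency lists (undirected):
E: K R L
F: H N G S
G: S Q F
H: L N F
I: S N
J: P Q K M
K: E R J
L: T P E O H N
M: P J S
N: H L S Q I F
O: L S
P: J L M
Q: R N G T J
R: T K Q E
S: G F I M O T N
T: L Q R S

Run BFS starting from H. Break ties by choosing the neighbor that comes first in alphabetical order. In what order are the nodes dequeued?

Visit H; enqueue F, L, N → queue [F, L, N]
Visit F; enqueue G, S → queue [L, N, G, S]
Visit L; enqueue E, O, P, T → queue [N, G, S, E, O, P, T]
Visit N; enqueue I, Q → queue [G, S, E, O, P, T, I, Q]
Visit G → queue [S, E, O, P, T, I, Q]
Visit S; enqueue M → queue [E, O, P, T, I, Q, M]
Visit E; enqueue K, R → queue [O, P, T, I, Q, M, K, R]
Visit O → queue [P, T, I, Q, M, K, R]
Visit P; enqueue J → queue [T, I, Q, M, K, R, J]
Visit T → queue [I, Q, M, K, R, J]
Visit I → queue [Q, M, K, R, J]
Visit Q → queue [M, K, R, J]
Visit M → queue [K, R, J]
Visit K → queue [R, J]
Visit R → queue [J]
Visit J → queue []

H, F, L, N, G, S, E, O, P, T, I, Q, M, K, R, J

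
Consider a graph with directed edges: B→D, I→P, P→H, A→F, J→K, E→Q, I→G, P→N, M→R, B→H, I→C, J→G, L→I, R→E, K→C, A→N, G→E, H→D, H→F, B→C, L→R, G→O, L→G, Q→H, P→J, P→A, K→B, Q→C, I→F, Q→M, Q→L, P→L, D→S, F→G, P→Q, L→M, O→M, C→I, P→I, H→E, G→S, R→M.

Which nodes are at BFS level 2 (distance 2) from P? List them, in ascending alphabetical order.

C, D, E, F, G, K, M, R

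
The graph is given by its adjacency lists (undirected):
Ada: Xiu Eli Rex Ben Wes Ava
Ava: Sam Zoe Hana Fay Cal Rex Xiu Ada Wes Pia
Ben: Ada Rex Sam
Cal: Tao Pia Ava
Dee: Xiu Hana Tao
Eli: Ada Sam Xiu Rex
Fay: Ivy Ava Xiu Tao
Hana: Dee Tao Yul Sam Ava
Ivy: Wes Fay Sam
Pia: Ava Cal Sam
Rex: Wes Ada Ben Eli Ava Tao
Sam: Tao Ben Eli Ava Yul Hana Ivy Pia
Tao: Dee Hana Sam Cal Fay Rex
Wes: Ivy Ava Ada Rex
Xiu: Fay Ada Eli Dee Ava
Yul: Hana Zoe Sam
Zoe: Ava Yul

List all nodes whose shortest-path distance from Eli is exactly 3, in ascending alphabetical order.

Cal, Zoe

Level 0: Eli
Level 1: Ada, Rex, Sam, Xiu
Level 2: Ava, Ben, Dee, Fay, Hana, Ivy, Pia, Tao, Wes, Yul
Level 3: Cal, Zoe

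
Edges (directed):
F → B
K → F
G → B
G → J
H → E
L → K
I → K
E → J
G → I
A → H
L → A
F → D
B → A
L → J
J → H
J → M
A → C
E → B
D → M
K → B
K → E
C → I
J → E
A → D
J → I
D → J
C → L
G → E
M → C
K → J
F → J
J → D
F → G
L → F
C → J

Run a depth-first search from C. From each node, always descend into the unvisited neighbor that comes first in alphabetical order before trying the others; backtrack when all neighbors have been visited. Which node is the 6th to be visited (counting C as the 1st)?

Visit C
C → I
I → K
K → B
B → A
A → D
D → J
J → E
J → H
J → M
K → F
F → G
C → L

Visit order: C, I, K, B, A, D, J, E, H, M, F, G, L

D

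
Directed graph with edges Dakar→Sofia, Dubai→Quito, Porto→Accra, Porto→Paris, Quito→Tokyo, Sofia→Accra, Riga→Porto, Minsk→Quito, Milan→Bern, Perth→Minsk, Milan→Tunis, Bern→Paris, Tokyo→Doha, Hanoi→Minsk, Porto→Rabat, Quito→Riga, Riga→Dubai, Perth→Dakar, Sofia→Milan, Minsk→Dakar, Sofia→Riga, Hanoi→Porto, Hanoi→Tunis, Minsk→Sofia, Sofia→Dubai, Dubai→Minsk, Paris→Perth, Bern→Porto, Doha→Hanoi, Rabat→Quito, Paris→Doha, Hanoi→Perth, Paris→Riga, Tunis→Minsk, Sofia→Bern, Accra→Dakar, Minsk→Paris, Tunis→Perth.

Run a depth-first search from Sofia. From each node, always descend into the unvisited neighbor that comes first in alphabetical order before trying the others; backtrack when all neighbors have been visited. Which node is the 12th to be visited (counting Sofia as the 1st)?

Visit Sofia
Sofia → Accra
Accra → Dakar
Sofia → Bern
Bern → Paris
Paris → Doha
Doha → Hanoi
Hanoi → Minsk
Minsk → Quito
Quito → Riga
Riga → Dubai
Riga → Porto
Porto → Rabat
Quito → Tokyo
Hanoi → Perth
Hanoi → Tunis
Sofia → Milan

Visit order: Sofia, Accra, Dakar, Bern, Paris, Doha, Hanoi, Minsk, Quito, Riga, Dubai, Porto, Rabat, Tokyo, Perth, Tunis, Milan

Porto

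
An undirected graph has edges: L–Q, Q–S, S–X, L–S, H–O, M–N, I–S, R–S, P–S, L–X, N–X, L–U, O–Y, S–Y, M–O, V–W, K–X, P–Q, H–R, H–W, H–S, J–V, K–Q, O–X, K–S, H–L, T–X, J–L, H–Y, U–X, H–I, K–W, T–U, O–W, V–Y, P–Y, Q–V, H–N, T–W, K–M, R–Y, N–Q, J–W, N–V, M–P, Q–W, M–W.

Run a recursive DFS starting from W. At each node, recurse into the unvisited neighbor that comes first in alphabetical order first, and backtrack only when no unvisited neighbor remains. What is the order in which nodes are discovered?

Visit W
W → H
H → I
I → S
S → K
K → M
M → N
N → Q
Q → L
L → J
J → V
V → Y
Y → O
O → X
X → T
T → U
Y → P
Y → R

W, H, I, S, K, M, N, Q, L, J, V, Y, O, X, T, U, P, R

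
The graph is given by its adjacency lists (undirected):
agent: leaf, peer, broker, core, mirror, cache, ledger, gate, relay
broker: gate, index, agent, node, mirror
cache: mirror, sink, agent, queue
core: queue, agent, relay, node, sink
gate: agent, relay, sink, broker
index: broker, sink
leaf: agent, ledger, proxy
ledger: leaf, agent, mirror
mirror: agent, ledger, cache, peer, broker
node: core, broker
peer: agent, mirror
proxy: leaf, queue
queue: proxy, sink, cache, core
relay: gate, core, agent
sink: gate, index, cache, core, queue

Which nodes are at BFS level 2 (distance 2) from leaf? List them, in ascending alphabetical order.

broker, cache, core, gate, mirror, peer, queue, relay

Level 0: leaf
Level 1: agent, ledger, proxy
Level 2: broker, cache, core, gate, mirror, peer, queue, relay
Level 3: index, node, sink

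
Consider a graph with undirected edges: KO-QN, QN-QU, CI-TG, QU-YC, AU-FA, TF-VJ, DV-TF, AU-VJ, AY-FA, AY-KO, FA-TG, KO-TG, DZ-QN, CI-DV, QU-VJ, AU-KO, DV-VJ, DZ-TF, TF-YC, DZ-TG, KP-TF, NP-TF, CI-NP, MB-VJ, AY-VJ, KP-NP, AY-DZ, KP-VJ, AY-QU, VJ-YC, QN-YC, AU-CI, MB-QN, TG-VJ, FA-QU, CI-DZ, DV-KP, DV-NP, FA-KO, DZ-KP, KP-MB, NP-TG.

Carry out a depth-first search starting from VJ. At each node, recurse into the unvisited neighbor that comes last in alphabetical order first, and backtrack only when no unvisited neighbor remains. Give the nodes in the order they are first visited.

VJ, YC, TF, NP, TG, KO, QN, QU, FA, AY, DZ, KP, MB, DV, CI, AU

Visit VJ
VJ → YC
YC → TF
TF → NP
NP → TG
TG → KO
KO → QN
QN → QU
QU → FA
FA → AY
AY → DZ
DZ → KP
KP → MB
KP → DV
DV → CI
CI → AU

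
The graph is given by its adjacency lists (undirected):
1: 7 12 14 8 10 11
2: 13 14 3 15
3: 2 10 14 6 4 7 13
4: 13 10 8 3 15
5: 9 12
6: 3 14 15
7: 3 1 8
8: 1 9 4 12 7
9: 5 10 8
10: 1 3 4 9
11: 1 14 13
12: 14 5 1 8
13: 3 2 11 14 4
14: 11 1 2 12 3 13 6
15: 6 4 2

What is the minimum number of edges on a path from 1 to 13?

Level 0: 1
Level 1: 7, 8, 10, 11, 12, 14
Level 2: 2, 3, 4, 5, 6, 9, 13
Level 3: 15
13 first appears at level 2.

2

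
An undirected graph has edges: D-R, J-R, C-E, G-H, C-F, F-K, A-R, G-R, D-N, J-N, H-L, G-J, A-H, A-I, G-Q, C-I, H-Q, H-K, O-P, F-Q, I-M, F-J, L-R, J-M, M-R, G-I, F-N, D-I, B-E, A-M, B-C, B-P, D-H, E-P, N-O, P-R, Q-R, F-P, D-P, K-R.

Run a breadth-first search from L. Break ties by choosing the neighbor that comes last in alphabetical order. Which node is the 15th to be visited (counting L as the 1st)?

B

Visit L; enqueue R, H → queue [R, H]
Visit R; enqueue Q, P, M, K, J, G, D, A → queue [H, Q, P, M, K, J, G, D, A]
Visit H → queue [Q, P, M, K, J, G, D, A]
Visit Q; enqueue F → queue [P, M, K, J, G, D, A, F]
Visit P; enqueue O, E, B → queue [M, K, J, G, D, A, F, O, E, B]
Visit M; enqueue I → queue [K, J, G, D, A, F, O, E, B, I]
Visit K → queue [J, G, D, A, F, O, E, B, I]
Visit J; enqueue N → queue [G, D, A, F, O, E, B, I, N]
Visit G → queue [D, A, F, O, E, B, I, N]
Visit D → queue [A, F, O, E, B, I, N]
Visit A → queue [F, O, E, B, I, N]
Visit F; enqueue C → queue [O, E, B, I, N, C]
Visit O → queue [E, B, I, N, C]
Visit E → queue [B, I, N, C]
Visit B → queue [I, N, C]
Visit I → queue [N, C]
Visit N → queue [C]
Visit C → queue []

Visit order: L, R, H, Q, P, M, K, J, G, D, A, F, O, E, B, I, N, C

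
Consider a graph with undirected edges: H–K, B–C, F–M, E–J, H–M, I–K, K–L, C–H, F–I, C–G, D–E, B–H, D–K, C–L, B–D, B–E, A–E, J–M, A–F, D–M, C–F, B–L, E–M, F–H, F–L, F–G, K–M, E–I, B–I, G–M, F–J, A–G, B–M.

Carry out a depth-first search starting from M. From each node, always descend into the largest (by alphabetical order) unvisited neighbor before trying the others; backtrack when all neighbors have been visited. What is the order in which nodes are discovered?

Visit M
M → K
K → L
L → F
F → J
J → E
E → I
I → B
B → H
H → C
C → G
G → A
B → D

M, K, L, F, J, E, I, B, H, C, G, A, D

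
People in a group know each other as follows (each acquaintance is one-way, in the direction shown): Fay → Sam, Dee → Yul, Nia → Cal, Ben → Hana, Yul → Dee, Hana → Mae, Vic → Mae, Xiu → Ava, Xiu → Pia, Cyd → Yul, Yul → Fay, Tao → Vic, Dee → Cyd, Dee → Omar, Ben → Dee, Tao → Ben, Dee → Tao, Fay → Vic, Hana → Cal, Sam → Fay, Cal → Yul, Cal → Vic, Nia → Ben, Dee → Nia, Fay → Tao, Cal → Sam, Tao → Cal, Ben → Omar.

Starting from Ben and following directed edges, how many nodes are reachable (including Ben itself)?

13

BFS from Ben visits: Ben, Dee, Hana, Omar, Cyd, Nia, Tao, Yul, Cal, Mae, Vic, Fay, Sam
Reachable nodes: 13 of 16 total.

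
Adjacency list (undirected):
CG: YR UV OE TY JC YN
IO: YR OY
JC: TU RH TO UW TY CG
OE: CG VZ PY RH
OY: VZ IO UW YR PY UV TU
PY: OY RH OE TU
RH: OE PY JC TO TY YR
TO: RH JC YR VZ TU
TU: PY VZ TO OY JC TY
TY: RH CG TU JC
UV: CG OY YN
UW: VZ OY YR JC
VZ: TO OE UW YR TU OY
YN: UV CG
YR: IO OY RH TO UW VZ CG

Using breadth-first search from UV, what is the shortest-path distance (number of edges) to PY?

Level 0: UV
Level 1: CG, OY, YN
Level 2: IO, JC, OE, PY, TU, TY, UW, VZ, YR
Level 3: RH, TO
PY first appears at level 2.

2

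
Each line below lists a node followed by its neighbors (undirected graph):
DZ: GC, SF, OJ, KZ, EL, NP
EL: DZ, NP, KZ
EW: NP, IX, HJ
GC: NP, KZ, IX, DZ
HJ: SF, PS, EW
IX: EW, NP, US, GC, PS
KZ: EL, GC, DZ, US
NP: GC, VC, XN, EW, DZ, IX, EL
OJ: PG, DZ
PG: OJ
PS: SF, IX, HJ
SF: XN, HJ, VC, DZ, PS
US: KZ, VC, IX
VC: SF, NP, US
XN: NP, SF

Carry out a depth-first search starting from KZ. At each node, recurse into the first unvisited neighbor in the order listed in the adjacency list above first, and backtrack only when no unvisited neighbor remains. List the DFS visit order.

Visit KZ
KZ → EL
EL → DZ
DZ → GC
GC → NP
NP → VC
VC → SF
SF → XN
SF → HJ
HJ → PS
PS → IX
IX → EW
IX → US
DZ → OJ
OJ → PG

KZ EL DZ GC NP VC SF XN HJ PS IX EW US OJ PG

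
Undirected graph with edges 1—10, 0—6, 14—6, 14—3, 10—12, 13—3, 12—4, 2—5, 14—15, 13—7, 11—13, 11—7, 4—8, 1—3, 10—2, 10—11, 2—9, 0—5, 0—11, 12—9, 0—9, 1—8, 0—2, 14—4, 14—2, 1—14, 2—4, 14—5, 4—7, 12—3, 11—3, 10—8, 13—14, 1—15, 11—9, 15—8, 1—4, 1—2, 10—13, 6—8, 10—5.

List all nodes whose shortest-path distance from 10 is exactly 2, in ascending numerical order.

Level 0: 10
Level 1: 1, 2, 5, 8, 11, 12, 13
Level 2: 0, 3, 4, 6, 7, 9, 14, 15

0, 3, 4, 6, 7, 9, 14, 15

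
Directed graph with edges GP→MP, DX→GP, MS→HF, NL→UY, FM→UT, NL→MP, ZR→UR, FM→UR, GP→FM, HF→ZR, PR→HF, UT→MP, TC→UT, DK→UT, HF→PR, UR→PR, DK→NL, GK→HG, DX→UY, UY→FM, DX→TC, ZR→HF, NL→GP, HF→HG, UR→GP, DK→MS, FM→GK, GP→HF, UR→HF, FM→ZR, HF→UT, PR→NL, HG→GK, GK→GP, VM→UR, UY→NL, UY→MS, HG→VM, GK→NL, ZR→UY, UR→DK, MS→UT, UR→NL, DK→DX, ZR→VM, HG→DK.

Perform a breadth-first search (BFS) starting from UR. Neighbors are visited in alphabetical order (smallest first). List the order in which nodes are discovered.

UR → DK → GP → HF → NL → PR → DX → MS → UT → FM → MP → HG → ZR → UY → TC → GK → VM

Visit UR; enqueue DK, GP, HF, NL, PR → queue [DK, GP, HF, NL, PR]
Visit DK; enqueue DX, MS, UT → queue [GP, HF, NL, PR, DX, MS, UT]
Visit GP; enqueue FM, MP → queue [HF, NL, PR, DX, MS, UT, FM, MP]
Visit HF; enqueue HG, ZR → queue [NL, PR, DX, MS, UT, FM, MP, HG, ZR]
Visit NL; enqueue UY → queue [PR, DX, MS, UT, FM, MP, HG, ZR, UY]
Visit PR → queue [DX, MS, UT, FM, MP, HG, ZR, UY]
Visit DX; enqueue TC → queue [MS, UT, FM, MP, HG, ZR, UY, TC]
Visit MS → queue [UT, FM, MP, HG, ZR, UY, TC]
Visit UT → queue [FM, MP, HG, ZR, UY, TC]
Visit FM; enqueue GK → queue [MP, HG, ZR, UY, TC, GK]
Visit MP → queue [HG, ZR, UY, TC, GK]
Visit HG; enqueue VM → queue [ZR, UY, TC, GK, VM]
Visit ZR → queue [UY, TC, GK, VM]
Visit UY → queue [TC, GK, VM]
Visit TC → queue [GK, VM]
Visit GK → queue [VM]
Visit VM → queue []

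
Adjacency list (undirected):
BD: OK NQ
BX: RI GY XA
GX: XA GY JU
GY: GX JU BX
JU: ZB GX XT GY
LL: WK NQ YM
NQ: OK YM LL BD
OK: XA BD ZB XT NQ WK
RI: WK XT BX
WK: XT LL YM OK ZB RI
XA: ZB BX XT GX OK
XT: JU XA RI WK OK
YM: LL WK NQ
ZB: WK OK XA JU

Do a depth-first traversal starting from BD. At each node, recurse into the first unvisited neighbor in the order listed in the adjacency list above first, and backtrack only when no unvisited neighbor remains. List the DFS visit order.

Visit BD
BD → OK
OK → XA
XA → ZB
ZB → WK
WK → XT
XT → JU
JU → GX
GX → GY
GY → BX
BX → RI
WK → LL
LL → NQ
NQ → YM

BD, OK, XA, ZB, WK, XT, JU, GX, GY, BX, RI, LL, NQ, YM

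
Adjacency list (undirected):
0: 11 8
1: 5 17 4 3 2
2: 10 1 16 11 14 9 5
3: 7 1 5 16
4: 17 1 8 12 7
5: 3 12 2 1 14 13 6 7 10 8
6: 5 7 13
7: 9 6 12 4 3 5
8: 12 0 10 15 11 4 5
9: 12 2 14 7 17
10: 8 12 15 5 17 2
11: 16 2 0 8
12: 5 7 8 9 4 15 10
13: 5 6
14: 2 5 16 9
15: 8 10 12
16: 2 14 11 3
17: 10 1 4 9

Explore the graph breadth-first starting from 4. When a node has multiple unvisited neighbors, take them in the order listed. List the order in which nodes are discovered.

4 17 1 8 12 7 10 9 5 3 2 0 15 11 6 14 13 16

Visit 4; enqueue 17, 1, 8, 12, 7 → queue [17, 1, 8, 12, 7]
Visit 17; enqueue 10, 9 → queue [1, 8, 12, 7, 10, 9]
Visit 1; enqueue 5, 3, 2 → queue [8, 12, 7, 10, 9, 5, 3, 2]
Visit 8; enqueue 0, 15, 11 → queue [12, 7, 10, 9, 5, 3, 2, 0, 15, 11]
Visit 12 → queue [7, 10, 9, 5, 3, 2, 0, 15, 11]
Visit 7; enqueue 6 → queue [10, 9, 5, 3, 2, 0, 15, 11, 6]
Visit 10 → queue [9, 5, 3, 2, 0, 15, 11, 6]
Visit 9; enqueue 14 → queue [5, 3, 2, 0, 15, 11, 6, 14]
Visit 5; enqueue 13 → queue [3, 2, 0, 15, 11, 6, 14, 13]
Visit 3; enqueue 16 → queue [2, 0, 15, 11, 6, 14, 13, 16]
Visit 2 → queue [0, 15, 11, 6, 14, 13, 16]
Visit 0 → queue [15, 11, 6, 14, 13, 16]
Visit 15 → queue [11, 6, 14, 13, 16]
Visit 11 → queue [6, 14, 13, 16]
Visit 6 → queue [14, 13, 16]
Visit 14 → queue [13, 16]
Visit 13 → queue [16]
Visit 16 → queue []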